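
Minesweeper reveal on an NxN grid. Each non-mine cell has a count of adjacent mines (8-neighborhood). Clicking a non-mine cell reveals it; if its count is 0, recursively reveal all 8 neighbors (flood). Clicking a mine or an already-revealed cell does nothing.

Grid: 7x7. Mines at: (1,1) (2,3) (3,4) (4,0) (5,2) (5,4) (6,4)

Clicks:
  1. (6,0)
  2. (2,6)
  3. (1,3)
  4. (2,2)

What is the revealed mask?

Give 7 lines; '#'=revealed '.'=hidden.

Answer: ..#####
..#####
..#.###
.....##
.....##
##...##
##...##

Derivation:
Click 1 (6,0) count=0: revealed 4 new [(5,0) (5,1) (6,0) (6,1)] -> total=4
Click 2 (2,6) count=0: revealed 21 new [(0,2) (0,3) (0,4) (0,5) (0,6) (1,2) (1,3) (1,4) (1,5) (1,6) (2,4) (2,5) (2,6) (3,5) (3,6) (4,5) (4,6) (5,5) (5,6) (6,5) (6,6)] -> total=25
Click 3 (1,3) count=1: revealed 0 new [(none)] -> total=25
Click 4 (2,2) count=2: revealed 1 new [(2,2)] -> total=26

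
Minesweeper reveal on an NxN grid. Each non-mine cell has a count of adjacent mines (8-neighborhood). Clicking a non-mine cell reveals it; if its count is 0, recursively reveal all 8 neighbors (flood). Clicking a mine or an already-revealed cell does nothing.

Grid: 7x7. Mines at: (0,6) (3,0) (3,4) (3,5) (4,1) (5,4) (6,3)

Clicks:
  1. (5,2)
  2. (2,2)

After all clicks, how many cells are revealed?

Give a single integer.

Click 1 (5,2) count=2: revealed 1 new [(5,2)] -> total=1
Click 2 (2,2) count=0: revealed 21 new [(0,0) (0,1) (0,2) (0,3) (0,4) (0,5) (1,0) (1,1) (1,2) (1,3) (1,4) (1,5) (2,0) (2,1) (2,2) (2,3) (2,4) (2,5) (3,1) (3,2) (3,3)] -> total=22

Answer: 22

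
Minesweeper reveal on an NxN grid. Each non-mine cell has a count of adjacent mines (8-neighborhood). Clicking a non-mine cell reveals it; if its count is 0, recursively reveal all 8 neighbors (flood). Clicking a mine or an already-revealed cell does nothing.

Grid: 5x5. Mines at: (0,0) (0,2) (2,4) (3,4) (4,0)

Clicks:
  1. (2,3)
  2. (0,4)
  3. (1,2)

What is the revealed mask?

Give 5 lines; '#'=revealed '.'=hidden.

Click 1 (2,3) count=2: revealed 1 new [(2,3)] -> total=1
Click 2 (0,4) count=0: revealed 4 new [(0,3) (0,4) (1,3) (1,4)] -> total=5
Click 3 (1,2) count=1: revealed 1 new [(1,2)] -> total=6

Answer: ...##
..###
...#.
.....
.....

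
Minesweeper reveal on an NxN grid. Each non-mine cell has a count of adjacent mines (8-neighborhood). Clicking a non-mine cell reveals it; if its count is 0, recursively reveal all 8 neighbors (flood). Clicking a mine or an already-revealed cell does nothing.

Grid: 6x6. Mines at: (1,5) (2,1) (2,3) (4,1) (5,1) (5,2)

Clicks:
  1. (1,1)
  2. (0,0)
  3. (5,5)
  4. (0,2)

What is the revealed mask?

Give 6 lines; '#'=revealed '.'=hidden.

Answer: #####.
#####.
....##
...###
...###
...###

Derivation:
Click 1 (1,1) count=1: revealed 1 new [(1,1)] -> total=1
Click 2 (0,0) count=0: revealed 9 new [(0,0) (0,1) (0,2) (0,3) (0,4) (1,0) (1,2) (1,3) (1,4)] -> total=10
Click 3 (5,5) count=0: revealed 11 new [(2,4) (2,5) (3,3) (3,4) (3,5) (4,3) (4,4) (4,5) (5,3) (5,4) (5,5)] -> total=21
Click 4 (0,2) count=0: revealed 0 new [(none)] -> total=21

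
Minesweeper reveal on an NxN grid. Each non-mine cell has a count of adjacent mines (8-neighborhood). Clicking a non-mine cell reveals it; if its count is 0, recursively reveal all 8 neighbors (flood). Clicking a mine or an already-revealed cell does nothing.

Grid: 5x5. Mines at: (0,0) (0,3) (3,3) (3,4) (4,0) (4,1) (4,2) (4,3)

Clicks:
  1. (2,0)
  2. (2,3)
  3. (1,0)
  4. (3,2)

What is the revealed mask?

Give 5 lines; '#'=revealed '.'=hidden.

Click 1 (2,0) count=0: revealed 9 new [(1,0) (1,1) (1,2) (2,0) (2,1) (2,2) (3,0) (3,1) (3,2)] -> total=9
Click 2 (2,3) count=2: revealed 1 new [(2,3)] -> total=10
Click 3 (1,0) count=1: revealed 0 new [(none)] -> total=10
Click 4 (3,2) count=4: revealed 0 new [(none)] -> total=10

Answer: .....
###..
####.
###..
.....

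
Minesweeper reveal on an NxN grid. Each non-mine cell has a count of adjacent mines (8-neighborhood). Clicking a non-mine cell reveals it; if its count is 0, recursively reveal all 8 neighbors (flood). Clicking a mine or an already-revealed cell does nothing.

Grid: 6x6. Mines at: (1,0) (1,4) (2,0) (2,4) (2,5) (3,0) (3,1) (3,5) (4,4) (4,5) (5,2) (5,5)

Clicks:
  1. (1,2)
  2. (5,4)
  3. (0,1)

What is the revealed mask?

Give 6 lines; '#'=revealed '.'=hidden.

Answer: .###..
.###..
.###..
......
......
....#.

Derivation:
Click 1 (1,2) count=0: revealed 9 new [(0,1) (0,2) (0,3) (1,1) (1,2) (1,3) (2,1) (2,2) (2,3)] -> total=9
Click 2 (5,4) count=3: revealed 1 new [(5,4)] -> total=10
Click 3 (0,1) count=1: revealed 0 new [(none)] -> total=10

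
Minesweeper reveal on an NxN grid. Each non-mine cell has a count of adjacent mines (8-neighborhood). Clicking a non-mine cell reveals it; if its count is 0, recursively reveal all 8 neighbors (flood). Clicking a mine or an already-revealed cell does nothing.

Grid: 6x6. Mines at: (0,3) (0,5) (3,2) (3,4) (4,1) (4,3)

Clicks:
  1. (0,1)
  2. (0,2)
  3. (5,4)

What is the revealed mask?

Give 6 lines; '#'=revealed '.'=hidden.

Answer: ###...
###...
###...
##....
......
....#.

Derivation:
Click 1 (0,1) count=0: revealed 11 new [(0,0) (0,1) (0,2) (1,0) (1,1) (1,2) (2,0) (2,1) (2,2) (3,0) (3,1)] -> total=11
Click 2 (0,2) count=1: revealed 0 new [(none)] -> total=11
Click 3 (5,4) count=1: revealed 1 new [(5,4)] -> total=12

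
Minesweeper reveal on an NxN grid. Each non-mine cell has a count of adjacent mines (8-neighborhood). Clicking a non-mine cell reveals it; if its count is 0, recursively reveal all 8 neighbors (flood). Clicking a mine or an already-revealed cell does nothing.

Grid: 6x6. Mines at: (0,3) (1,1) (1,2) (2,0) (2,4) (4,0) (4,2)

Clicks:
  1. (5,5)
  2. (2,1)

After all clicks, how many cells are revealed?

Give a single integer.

Answer: 10

Derivation:
Click 1 (5,5) count=0: revealed 9 new [(3,3) (3,4) (3,5) (4,3) (4,4) (4,5) (5,3) (5,4) (5,5)] -> total=9
Click 2 (2,1) count=3: revealed 1 new [(2,1)] -> total=10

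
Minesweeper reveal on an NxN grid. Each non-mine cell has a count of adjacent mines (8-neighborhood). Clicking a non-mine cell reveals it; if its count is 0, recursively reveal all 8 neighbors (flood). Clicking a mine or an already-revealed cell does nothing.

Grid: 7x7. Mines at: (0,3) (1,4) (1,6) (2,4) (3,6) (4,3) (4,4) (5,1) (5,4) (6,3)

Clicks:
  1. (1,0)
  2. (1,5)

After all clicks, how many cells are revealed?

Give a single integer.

Click 1 (1,0) count=0: revealed 18 new [(0,0) (0,1) (0,2) (1,0) (1,1) (1,2) (1,3) (2,0) (2,1) (2,2) (2,3) (3,0) (3,1) (3,2) (3,3) (4,0) (4,1) (4,2)] -> total=18
Click 2 (1,5) count=3: revealed 1 new [(1,5)] -> total=19

Answer: 19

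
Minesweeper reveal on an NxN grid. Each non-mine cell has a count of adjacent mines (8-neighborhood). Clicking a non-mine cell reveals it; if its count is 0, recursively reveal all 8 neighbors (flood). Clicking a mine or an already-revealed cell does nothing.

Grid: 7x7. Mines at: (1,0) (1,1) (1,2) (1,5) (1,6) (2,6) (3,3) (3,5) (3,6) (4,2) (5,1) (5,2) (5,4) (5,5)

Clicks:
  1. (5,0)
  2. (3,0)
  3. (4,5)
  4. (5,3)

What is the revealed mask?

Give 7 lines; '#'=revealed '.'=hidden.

Click 1 (5,0) count=1: revealed 1 new [(5,0)] -> total=1
Click 2 (3,0) count=0: revealed 6 new [(2,0) (2,1) (3,0) (3,1) (4,0) (4,1)] -> total=7
Click 3 (4,5) count=4: revealed 1 new [(4,5)] -> total=8
Click 4 (5,3) count=3: revealed 1 new [(5,3)] -> total=9

Answer: .......
.......
##.....
##.....
##...#.
#..#...
.......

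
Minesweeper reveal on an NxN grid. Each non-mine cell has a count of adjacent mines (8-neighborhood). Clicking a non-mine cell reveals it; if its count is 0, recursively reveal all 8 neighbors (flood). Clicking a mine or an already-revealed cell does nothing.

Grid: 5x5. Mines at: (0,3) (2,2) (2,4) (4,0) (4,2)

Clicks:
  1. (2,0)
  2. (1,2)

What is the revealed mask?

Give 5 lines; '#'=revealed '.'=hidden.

Click 1 (2,0) count=0: revealed 10 new [(0,0) (0,1) (0,2) (1,0) (1,1) (1,2) (2,0) (2,1) (3,0) (3,1)] -> total=10
Click 2 (1,2) count=2: revealed 0 new [(none)] -> total=10

Answer: ###..
###..
##...
##...
.....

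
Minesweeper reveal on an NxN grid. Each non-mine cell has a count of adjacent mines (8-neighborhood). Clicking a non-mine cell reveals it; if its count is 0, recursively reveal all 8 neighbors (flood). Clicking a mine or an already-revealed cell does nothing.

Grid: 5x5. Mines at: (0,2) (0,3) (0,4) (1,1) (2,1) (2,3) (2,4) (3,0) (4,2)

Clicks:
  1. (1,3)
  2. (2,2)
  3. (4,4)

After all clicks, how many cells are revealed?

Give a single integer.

Click 1 (1,3) count=5: revealed 1 new [(1,3)] -> total=1
Click 2 (2,2) count=3: revealed 1 new [(2,2)] -> total=2
Click 3 (4,4) count=0: revealed 4 new [(3,3) (3,4) (4,3) (4,4)] -> total=6

Answer: 6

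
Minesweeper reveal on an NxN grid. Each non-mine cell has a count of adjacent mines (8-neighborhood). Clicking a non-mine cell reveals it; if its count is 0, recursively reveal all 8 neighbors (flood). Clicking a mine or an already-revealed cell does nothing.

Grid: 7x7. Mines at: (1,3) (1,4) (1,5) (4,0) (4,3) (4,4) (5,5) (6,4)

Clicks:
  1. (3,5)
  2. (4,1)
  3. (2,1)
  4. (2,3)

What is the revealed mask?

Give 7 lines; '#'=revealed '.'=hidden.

Answer: ###....
###....
####...
###..#.
.#.....
.......
.......

Derivation:
Click 1 (3,5) count=1: revealed 1 new [(3,5)] -> total=1
Click 2 (4,1) count=1: revealed 1 new [(4,1)] -> total=2
Click 3 (2,1) count=0: revealed 12 new [(0,0) (0,1) (0,2) (1,0) (1,1) (1,2) (2,0) (2,1) (2,2) (3,0) (3,1) (3,2)] -> total=14
Click 4 (2,3) count=2: revealed 1 new [(2,3)] -> total=15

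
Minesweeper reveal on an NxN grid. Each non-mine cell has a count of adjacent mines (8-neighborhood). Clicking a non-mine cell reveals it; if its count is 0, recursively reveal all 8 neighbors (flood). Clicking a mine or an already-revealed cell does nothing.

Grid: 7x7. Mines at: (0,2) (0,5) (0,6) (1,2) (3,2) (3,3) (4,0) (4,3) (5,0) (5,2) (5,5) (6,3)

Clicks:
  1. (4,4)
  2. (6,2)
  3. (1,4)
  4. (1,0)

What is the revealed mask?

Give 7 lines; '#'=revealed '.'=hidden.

Click 1 (4,4) count=3: revealed 1 new [(4,4)] -> total=1
Click 2 (6,2) count=2: revealed 1 new [(6,2)] -> total=2
Click 3 (1,4) count=1: revealed 1 new [(1,4)] -> total=3
Click 4 (1,0) count=0: revealed 8 new [(0,0) (0,1) (1,0) (1,1) (2,0) (2,1) (3,0) (3,1)] -> total=11

Answer: ##.....
##..#..
##.....
##.....
....#..
.......
..#....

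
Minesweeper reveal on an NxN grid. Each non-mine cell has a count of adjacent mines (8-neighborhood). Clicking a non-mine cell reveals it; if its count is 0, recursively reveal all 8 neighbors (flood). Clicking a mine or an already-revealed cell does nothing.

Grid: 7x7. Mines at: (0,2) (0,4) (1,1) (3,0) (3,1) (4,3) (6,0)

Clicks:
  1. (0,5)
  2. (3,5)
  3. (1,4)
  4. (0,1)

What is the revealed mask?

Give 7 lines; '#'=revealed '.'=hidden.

Click 1 (0,5) count=1: revealed 1 new [(0,5)] -> total=1
Click 2 (3,5) count=0: revealed 31 new [(0,6) (1,2) (1,3) (1,4) (1,5) (1,6) (2,2) (2,3) (2,4) (2,5) (2,6) (3,2) (3,3) (3,4) (3,5) (3,6) (4,4) (4,5) (4,6) (5,1) (5,2) (5,3) (5,4) (5,5) (5,6) (6,1) (6,2) (6,3) (6,4) (6,5) (6,6)] -> total=32
Click 3 (1,4) count=1: revealed 0 new [(none)] -> total=32
Click 4 (0,1) count=2: revealed 1 new [(0,1)] -> total=33

Answer: .#...##
..#####
..#####
..#####
....###
.######
.######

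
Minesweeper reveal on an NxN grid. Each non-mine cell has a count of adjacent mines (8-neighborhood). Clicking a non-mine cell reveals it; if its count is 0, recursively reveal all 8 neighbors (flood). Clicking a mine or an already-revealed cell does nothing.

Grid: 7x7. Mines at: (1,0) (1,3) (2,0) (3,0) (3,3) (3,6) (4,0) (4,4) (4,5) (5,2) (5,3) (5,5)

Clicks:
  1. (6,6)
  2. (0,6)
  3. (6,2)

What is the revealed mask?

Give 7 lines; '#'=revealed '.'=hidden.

Answer: ....###
....###
....###
.......
.......
.......
..#...#

Derivation:
Click 1 (6,6) count=1: revealed 1 new [(6,6)] -> total=1
Click 2 (0,6) count=0: revealed 9 new [(0,4) (0,5) (0,6) (1,4) (1,5) (1,6) (2,4) (2,5) (2,6)] -> total=10
Click 3 (6,2) count=2: revealed 1 new [(6,2)] -> total=11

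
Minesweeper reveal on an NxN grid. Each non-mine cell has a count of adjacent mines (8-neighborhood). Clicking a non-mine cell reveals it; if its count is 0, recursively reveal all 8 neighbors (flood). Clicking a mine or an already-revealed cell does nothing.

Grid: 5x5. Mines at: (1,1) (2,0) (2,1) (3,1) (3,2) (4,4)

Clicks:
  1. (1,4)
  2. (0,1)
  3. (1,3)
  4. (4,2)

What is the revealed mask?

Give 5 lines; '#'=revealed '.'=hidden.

Click 1 (1,4) count=0: revealed 11 new [(0,2) (0,3) (0,4) (1,2) (1,3) (1,4) (2,2) (2,3) (2,4) (3,3) (3,4)] -> total=11
Click 2 (0,1) count=1: revealed 1 new [(0,1)] -> total=12
Click 3 (1,3) count=0: revealed 0 new [(none)] -> total=12
Click 4 (4,2) count=2: revealed 1 new [(4,2)] -> total=13

Answer: .####
..###
..###
...##
..#..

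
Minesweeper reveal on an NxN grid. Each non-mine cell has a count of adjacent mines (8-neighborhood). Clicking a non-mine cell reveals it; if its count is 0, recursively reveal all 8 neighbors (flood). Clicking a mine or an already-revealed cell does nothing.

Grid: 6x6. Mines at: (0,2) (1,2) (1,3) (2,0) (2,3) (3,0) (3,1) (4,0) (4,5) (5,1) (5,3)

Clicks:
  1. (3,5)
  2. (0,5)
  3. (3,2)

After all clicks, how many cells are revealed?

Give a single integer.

Answer: 9

Derivation:
Click 1 (3,5) count=1: revealed 1 new [(3,5)] -> total=1
Click 2 (0,5) count=0: revealed 7 new [(0,4) (0,5) (1,4) (1,5) (2,4) (2,5) (3,4)] -> total=8
Click 3 (3,2) count=2: revealed 1 new [(3,2)] -> total=9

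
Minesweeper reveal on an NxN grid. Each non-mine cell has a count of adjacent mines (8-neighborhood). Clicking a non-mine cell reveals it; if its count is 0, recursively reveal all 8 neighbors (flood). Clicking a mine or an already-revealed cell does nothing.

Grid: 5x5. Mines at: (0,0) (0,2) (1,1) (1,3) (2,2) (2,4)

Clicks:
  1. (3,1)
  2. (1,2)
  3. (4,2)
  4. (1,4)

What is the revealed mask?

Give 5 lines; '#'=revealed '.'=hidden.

Click 1 (3,1) count=1: revealed 1 new [(3,1)] -> total=1
Click 2 (1,2) count=4: revealed 1 new [(1,2)] -> total=2
Click 3 (4,2) count=0: revealed 11 new [(2,0) (2,1) (3,0) (3,2) (3,3) (3,4) (4,0) (4,1) (4,2) (4,3) (4,4)] -> total=13
Click 4 (1,4) count=2: revealed 1 new [(1,4)] -> total=14

Answer: .....
..#.#
##...
#####
#####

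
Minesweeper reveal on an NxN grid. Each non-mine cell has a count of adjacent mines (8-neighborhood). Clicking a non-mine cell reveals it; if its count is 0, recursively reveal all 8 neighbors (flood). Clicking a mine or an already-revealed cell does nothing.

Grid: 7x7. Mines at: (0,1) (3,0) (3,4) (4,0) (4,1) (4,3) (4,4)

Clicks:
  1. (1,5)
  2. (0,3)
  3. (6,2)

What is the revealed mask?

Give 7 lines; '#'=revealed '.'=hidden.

Answer: ..#####
.######
.######
.###.##
.....##
#######
#######

Derivation:
Click 1 (1,5) count=0: revealed 38 new [(0,2) (0,3) (0,4) (0,5) (0,6) (1,1) (1,2) (1,3) (1,4) (1,5) (1,6) (2,1) (2,2) (2,3) (2,4) (2,5) (2,6) (3,1) (3,2) (3,3) (3,5) (3,6) (4,5) (4,6) (5,0) (5,1) (5,2) (5,3) (5,4) (5,5) (5,6) (6,0) (6,1) (6,2) (6,3) (6,4) (6,5) (6,6)] -> total=38
Click 2 (0,3) count=0: revealed 0 new [(none)] -> total=38
Click 3 (6,2) count=0: revealed 0 new [(none)] -> total=38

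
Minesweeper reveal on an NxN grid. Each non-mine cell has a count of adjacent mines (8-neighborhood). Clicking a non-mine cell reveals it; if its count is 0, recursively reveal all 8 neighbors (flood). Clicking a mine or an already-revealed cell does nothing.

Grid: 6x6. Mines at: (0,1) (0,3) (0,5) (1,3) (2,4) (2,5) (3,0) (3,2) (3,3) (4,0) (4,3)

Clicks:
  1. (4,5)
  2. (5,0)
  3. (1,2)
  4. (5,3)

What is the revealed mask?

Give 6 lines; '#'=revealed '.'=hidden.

Answer: ......
..#...
......
....##
....##
#..###

Derivation:
Click 1 (4,5) count=0: revealed 6 new [(3,4) (3,5) (4,4) (4,5) (5,4) (5,5)] -> total=6
Click 2 (5,0) count=1: revealed 1 new [(5,0)] -> total=7
Click 3 (1,2) count=3: revealed 1 new [(1,2)] -> total=8
Click 4 (5,3) count=1: revealed 1 new [(5,3)] -> total=9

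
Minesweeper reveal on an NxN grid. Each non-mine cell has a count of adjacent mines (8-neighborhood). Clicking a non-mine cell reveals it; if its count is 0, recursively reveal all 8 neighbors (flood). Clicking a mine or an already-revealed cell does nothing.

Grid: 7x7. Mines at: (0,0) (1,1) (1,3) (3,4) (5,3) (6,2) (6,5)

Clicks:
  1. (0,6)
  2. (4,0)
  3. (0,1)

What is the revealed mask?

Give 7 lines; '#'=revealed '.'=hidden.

Answer: .#..###
....###
#######
####.##
####.##
###..##
##.....

Derivation:
Click 1 (0,6) count=0: revealed 15 new [(0,4) (0,5) (0,6) (1,4) (1,5) (1,6) (2,4) (2,5) (2,6) (3,5) (3,6) (4,5) (4,6) (5,5) (5,6)] -> total=15
Click 2 (4,0) count=0: revealed 17 new [(2,0) (2,1) (2,2) (2,3) (3,0) (3,1) (3,2) (3,3) (4,0) (4,1) (4,2) (4,3) (5,0) (5,1) (5,2) (6,0) (6,1)] -> total=32
Click 3 (0,1) count=2: revealed 1 new [(0,1)] -> total=33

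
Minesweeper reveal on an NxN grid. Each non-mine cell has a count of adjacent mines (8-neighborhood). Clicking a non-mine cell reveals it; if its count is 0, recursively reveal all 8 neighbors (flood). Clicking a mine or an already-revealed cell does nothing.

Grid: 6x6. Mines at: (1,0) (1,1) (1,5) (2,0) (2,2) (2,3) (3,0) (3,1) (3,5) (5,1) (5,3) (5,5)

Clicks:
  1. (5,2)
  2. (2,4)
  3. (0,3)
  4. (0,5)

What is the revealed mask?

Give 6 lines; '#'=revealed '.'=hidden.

Click 1 (5,2) count=2: revealed 1 new [(5,2)] -> total=1
Click 2 (2,4) count=3: revealed 1 new [(2,4)] -> total=2
Click 3 (0,3) count=0: revealed 6 new [(0,2) (0,3) (0,4) (1,2) (1,3) (1,4)] -> total=8
Click 4 (0,5) count=1: revealed 1 new [(0,5)] -> total=9

Answer: ..####
..###.
....#.
......
......
..#...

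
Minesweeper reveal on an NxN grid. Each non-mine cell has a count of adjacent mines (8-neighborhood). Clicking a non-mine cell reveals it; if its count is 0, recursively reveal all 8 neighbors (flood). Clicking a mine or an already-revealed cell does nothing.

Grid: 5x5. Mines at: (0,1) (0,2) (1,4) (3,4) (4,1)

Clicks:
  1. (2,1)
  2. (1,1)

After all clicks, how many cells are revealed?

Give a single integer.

Click 1 (2,1) count=0: revealed 12 new [(1,0) (1,1) (1,2) (1,3) (2,0) (2,1) (2,2) (2,3) (3,0) (3,1) (3,2) (3,3)] -> total=12
Click 2 (1,1) count=2: revealed 0 new [(none)] -> total=12

Answer: 12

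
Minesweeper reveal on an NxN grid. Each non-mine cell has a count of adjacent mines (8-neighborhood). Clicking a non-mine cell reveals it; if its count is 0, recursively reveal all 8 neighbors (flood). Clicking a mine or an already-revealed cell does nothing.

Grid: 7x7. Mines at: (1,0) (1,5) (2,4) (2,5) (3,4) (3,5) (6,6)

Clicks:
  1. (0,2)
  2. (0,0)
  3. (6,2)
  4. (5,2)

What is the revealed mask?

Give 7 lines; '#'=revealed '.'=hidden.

Answer: #####..
.####..
####...
####...
######.
######.
######.

Derivation:
Click 1 (0,2) count=0: revealed 34 new [(0,1) (0,2) (0,3) (0,4) (1,1) (1,2) (1,3) (1,4) (2,0) (2,1) (2,2) (2,3) (3,0) (3,1) (3,2) (3,3) (4,0) (4,1) (4,2) (4,3) (4,4) (4,5) (5,0) (5,1) (5,2) (5,3) (5,4) (5,5) (6,0) (6,1) (6,2) (6,3) (6,4) (6,5)] -> total=34
Click 2 (0,0) count=1: revealed 1 new [(0,0)] -> total=35
Click 3 (6,2) count=0: revealed 0 new [(none)] -> total=35
Click 4 (5,2) count=0: revealed 0 new [(none)] -> total=35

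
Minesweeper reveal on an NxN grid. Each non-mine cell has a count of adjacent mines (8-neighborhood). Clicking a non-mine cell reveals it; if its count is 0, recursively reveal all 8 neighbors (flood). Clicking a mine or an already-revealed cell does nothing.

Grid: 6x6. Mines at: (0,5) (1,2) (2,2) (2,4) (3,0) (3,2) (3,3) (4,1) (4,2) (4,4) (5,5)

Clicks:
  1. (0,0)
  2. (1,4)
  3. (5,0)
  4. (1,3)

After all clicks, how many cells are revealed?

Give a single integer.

Answer: 9

Derivation:
Click 1 (0,0) count=0: revealed 6 new [(0,0) (0,1) (1,0) (1,1) (2,0) (2,1)] -> total=6
Click 2 (1,4) count=2: revealed 1 new [(1,4)] -> total=7
Click 3 (5,0) count=1: revealed 1 new [(5,0)] -> total=8
Click 4 (1,3) count=3: revealed 1 new [(1,3)] -> total=9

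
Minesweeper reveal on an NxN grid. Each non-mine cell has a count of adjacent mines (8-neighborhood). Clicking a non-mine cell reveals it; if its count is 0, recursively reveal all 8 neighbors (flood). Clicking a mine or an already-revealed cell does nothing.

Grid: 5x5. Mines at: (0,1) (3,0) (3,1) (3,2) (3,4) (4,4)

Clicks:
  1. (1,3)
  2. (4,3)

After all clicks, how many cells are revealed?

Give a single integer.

Click 1 (1,3) count=0: revealed 9 new [(0,2) (0,3) (0,4) (1,2) (1,3) (1,4) (2,2) (2,3) (2,4)] -> total=9
Click 2 (4,3) count=3: revealed 1 new [(4,3)] -> total=10

Answer: 10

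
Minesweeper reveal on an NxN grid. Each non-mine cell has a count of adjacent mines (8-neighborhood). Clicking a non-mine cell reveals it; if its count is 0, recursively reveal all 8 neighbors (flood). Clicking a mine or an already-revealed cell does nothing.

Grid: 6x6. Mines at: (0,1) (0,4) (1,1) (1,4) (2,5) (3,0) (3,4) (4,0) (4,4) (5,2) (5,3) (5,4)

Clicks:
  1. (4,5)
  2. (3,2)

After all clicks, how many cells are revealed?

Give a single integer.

Answer: 10

Derivation:
Click 1 (4,5) count=3: revealed 1 new [(4,5)] -> total=1
Click 2 (3,2) count=0: revealed 9 new [(2,1) (2,2) (2,3) (3,1) (3,2) (3,3) (4,1) (4,2) (4,3)] -> total=10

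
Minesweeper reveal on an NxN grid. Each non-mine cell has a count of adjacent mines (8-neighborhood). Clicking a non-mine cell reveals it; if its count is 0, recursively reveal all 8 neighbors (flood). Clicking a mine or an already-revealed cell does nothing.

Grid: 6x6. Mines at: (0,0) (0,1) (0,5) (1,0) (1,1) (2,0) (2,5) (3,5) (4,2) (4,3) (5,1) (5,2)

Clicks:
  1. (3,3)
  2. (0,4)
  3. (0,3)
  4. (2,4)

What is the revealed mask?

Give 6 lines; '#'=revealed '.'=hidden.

Answer: ..###.
..###.
..###.
..###.
......
......

Derivation:
Click 1 (3,3) count=2: revealed 1 new [(3,3)] -> total=1
Click 2 (0,4) count=1: revealed 1 new [(0,4)] -> total=2
Click 3 (0,3) count=0: revealed 10 new [(0,2) (0,3) (1,2) (1,3) (1,4) (2,2) (2,3) (2,4) (3,2) (3,4)] -> total=12
Click 4 (2,4) count=2: revealed 0 new [(none)] -> total=12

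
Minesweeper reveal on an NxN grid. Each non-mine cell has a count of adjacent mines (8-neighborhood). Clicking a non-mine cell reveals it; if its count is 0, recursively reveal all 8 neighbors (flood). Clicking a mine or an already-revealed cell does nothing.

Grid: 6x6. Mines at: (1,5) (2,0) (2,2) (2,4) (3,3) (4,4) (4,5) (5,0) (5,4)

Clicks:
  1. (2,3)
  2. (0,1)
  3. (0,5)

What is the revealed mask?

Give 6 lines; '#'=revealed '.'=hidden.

Click 1 (2,3) count=3: revealed 1 new [(2,3)] -> total=1
Click 2 (0,1) count=0: revealed 10 new [(0,0) (0,1) (0,2) (0,3) (0,4) (1,0) (1,1) (1,2) (1,3) (1,4)] -> total=11
Click 3 (0,5) count=1: revealed 1 new [(0,5)] -> total=12

Answer: ######
#####.
...#..
......
......
......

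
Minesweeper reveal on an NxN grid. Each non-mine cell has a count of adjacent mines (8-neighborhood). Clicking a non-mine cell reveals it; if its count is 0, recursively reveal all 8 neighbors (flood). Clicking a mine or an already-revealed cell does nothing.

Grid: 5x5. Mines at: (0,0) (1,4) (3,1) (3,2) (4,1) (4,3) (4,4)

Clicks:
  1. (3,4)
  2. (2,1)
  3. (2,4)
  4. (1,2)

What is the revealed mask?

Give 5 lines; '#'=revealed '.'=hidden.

Answer: .###.
.###.
.####
....#
.....

Derivation:
Click 1 (3,4) count=2: revealed 1 new [(3,4)] -> total=1
Click 2 (2,1) count=2: revealed 1 new [(2,1)] -> total=2
Click 3 (2,4) count=1: revealed 1 new [(2,4)] -> total=3
Click 4 (1,2) count=0: revealed 8 new [(0,1) (0,2) (0,3) (1,1) (1,2) (1,3) (2,2) (2,3)] -> total=11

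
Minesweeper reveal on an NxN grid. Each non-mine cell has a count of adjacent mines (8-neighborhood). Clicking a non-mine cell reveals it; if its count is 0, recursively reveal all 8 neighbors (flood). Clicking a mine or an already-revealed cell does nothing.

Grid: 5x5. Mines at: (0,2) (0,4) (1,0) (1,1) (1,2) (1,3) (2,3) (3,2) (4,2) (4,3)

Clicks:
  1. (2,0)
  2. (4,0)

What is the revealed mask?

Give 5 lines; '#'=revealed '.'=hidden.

Answer: .....
.....
##...
##...
##...

Derivation:
Click 1 (2,0) count=2: revealed 1 new [(2,0)] -> total=1
Click 2 (4,0) count=0: revealed 5 new [(2,1) (3,0) (3,1) (4,0) (4,1)] -> total=6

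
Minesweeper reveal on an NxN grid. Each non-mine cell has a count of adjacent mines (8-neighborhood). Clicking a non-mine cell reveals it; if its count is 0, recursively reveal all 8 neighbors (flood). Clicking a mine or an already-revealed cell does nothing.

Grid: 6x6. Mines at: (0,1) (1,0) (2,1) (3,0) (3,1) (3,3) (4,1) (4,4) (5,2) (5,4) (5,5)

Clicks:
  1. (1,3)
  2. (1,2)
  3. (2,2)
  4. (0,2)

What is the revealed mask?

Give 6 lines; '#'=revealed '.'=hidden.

Answer: ..####
..####
..####
....##
......
......

Derivation:
Click 1 (1,3) count=0: revealed 14 new [(0,2) (0,3) (0,4) (0,5) (1,2) (1,3) (1,4) (1,5) (2,2) (2,3) (2,4) (2,5) (3,4) (3,5)] -> total=14
Click 2 (1,2) count=2: revealed 0 new [(none)] -> total=14
Click 3 (2,2) count=3: revealed 0 new [(none)] -> total=14
Click 4 (0,2) count=1: revealed 0 new [(none)] -> total=14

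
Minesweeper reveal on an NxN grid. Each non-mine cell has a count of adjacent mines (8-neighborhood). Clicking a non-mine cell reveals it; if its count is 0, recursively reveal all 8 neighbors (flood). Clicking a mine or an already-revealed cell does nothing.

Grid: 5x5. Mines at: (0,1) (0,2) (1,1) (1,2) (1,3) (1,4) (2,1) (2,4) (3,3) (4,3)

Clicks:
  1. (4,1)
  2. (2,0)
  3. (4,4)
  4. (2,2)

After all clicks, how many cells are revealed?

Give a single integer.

Click 1 (4,1) count=0: revealed 6 new [(3,0) (3,1) (3,2) (4,0) (4,1) (4,2)] -> total=6
Click 2 (2,0) count=2: revealed 1 new [(2,0)] -> total=7
Click 3 (4,4) count=2: revealed 1 new [(4,4)] -> total=8
Click 4 (2,2) count=5: revealed 1 new [(2,2)] -> total=9

Answer: 9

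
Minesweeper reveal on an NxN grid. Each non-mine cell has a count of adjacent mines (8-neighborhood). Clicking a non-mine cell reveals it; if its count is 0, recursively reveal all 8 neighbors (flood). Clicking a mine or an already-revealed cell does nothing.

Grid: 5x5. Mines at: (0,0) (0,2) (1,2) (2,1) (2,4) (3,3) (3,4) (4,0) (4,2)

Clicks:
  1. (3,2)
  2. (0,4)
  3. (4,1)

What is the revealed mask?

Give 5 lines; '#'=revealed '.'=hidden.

Click 1 (3,2) count=3: revealed 1 new [(3,2)] -> total=1
Click 2 (0,4) count=0: revealed 4 new [(0,3) (0,4) (1,3) (1,4)] -> total=5
Click 3 (4,1) count=2: revealed 1 new [(4,1)] -> total=6

Answer: ...##
...##
.....
..#..
.#...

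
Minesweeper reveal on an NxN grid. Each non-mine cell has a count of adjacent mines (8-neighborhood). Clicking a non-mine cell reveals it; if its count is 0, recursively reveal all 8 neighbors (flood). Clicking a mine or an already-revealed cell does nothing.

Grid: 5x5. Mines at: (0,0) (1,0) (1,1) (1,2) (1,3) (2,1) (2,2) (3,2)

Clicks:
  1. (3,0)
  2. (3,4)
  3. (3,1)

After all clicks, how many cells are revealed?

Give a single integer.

Answer: 8

Derivation:
Click 1 (3,0) count=1: revealed 1 new [(3,0)] -> total=1
Click 2 (3,4) count=0: revealed 6 new [(2,3) (2,4) (3,3) (3,4) (4,3) (4,4)] -> total=7
Click 3 (3,1) count=3: revealed 1 new [(3,1)] -> total=8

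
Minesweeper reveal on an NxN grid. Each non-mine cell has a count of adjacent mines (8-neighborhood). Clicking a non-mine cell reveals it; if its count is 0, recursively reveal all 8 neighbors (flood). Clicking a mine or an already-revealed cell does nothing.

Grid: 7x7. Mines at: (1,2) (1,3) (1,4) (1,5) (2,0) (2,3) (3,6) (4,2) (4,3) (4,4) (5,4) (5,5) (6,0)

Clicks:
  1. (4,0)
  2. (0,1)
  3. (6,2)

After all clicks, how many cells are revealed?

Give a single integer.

Answer: 12

Derivation:
Click 1 (4,0) count=0: revealed 6 new [(3,0) (3,1) (4,0) (4,1) (5,0) (5,1)] -> total=6
Click 2 (0,1) count=1: revealed 1 new [(0,1)] -> total=7
Click 3 (6,2) count=0: revealed 5 new [(5,2) (5,3) (6,1) (6,2) (6,3)] -> total=12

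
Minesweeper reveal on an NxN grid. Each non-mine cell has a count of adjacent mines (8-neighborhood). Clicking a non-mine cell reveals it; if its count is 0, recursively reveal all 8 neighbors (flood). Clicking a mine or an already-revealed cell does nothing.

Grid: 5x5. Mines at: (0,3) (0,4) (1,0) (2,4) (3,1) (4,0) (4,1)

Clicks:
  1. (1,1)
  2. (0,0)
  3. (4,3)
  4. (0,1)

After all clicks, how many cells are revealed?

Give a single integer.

Click 1 (1,1) count=1: revealed 1 new [(1,1)] -> total=1
Click 2 (0,0) count=1: revealed 1 new [(0,0)] -> total=2
Click 3 (4,3) count=0: revealed 6 new [(3,2) (3,3) (3,4) (4,2) (4,3) (4,4)] -> total=8
Click 4 (0,1) count=1: revealed 1 new [(0,1)] -> total=9

Answer: 9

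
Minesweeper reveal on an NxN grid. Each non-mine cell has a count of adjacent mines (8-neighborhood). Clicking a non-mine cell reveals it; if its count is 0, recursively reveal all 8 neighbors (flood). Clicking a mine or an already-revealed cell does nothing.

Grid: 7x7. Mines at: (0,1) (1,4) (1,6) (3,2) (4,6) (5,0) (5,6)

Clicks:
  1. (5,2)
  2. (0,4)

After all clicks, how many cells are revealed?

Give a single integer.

Answer: 22

Derivation:
Click 1 (5,2) count=0: revealed 21 new [(2,3) (2,4) (2,5) (3,3) (3,4) (3,5) (4,1) (4,2) (4,3) (4,4) (4,5) (5,1) (5,2) (5,3) (5,4) (5,5) (6,1) (6,2) (6,3) (6,4) (6,5)] -> total=21
Click 2 (0,4) count=1: revealed 1 new [(0,4)] -> total=22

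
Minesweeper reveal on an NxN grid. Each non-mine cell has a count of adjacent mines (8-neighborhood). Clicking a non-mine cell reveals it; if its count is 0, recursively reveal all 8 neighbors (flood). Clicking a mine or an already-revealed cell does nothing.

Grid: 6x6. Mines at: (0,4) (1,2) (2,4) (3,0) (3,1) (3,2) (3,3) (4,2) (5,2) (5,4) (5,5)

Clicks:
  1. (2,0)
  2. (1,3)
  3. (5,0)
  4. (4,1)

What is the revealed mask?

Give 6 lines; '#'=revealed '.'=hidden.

Answer: ......
...#..
#.....
......
##....
##....

Derivation:
Click 1 (2,0) count=2: revealed 1 new [(2,0)] -> total=1
Click 2 (1,3) count=3: revealed 1 new [(1,3)] -> total=2
Click 3 (5,0) count=0: revealed 4 new [(4,0) (4,1) (5,0) (5,1)] -> total=6
Click 4 (4,1) count=5: revealed 0 new [(none)] -> total=6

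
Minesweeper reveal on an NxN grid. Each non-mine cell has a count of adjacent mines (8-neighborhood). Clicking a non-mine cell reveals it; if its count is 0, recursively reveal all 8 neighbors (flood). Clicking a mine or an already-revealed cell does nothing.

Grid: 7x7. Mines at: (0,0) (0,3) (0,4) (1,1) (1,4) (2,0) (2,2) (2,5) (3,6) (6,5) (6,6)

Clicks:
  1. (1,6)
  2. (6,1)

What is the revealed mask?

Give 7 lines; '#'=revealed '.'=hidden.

Answer: .......
......#
.......
######.
######.
######.
#####..

Derivation:
Click 1 (1,6) count=1: revealed 1 new [(1,6)] -> total=1
Click 2 (6,1) count=0: revealed 23 new [(3,0) (3,1) (3,2) (3,3) (3,4) (3,5) (4,0) (4,1) (4,2) (4,3) (4,4) (4,5) (5,0) (5,1) (5,2) (5,3) (5,4) (5,5) (6,0) (6,1) (6,2) (6,3) (6,4)] -> total=24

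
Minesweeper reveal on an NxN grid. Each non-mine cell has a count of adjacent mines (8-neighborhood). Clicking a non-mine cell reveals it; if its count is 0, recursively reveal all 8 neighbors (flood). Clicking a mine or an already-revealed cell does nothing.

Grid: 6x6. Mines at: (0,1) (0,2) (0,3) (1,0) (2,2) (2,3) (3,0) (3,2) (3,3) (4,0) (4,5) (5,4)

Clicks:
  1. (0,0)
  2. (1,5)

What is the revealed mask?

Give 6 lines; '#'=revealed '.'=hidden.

Answer: #...##
....##
....##
....##
......
......

Derivation:
Click 1 (0,0) count=2: revealed 1 new [(0,0)] -> total=1
Click 2 (1,5) count=0: revealed 8 new [(0,4) (0,5) (1,4) (1,5) (2,4) (2,5) (3,4) (3,5)] -> total=9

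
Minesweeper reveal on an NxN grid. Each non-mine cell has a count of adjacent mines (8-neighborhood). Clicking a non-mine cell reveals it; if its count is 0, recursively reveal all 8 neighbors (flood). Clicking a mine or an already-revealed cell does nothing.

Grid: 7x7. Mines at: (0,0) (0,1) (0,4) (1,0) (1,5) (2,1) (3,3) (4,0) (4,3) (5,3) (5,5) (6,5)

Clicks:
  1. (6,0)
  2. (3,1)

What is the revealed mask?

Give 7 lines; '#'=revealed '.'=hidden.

Click 1 (6,0) count=0: revealed 6 new [(5,0) (5,1) (5,2) (6,0) (6,1) (6,2)] -> total=6
Click 2 (3,1) count=2: revealed 1 new [(3,1)] -> total=7

Answer: .......
.......
.......
.#.....
.......
###....
###....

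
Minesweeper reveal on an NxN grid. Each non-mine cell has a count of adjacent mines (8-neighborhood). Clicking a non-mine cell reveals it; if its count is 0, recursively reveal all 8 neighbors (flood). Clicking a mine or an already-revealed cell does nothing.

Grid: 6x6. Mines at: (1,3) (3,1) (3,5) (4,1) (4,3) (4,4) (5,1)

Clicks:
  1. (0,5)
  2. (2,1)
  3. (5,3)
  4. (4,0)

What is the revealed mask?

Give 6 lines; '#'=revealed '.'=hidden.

Click 1 (0,5) count=0: revealed 6 new [(0,4) (0,5) (1,4) (1,5) (2,4) (2,5)] -> total=6
Click 2 (2,1) count=1: revealed 1 new [(2,1)] -> total=7
Click 3 (5,3) count=2: revealed 1 new [(5,3)] -> total=8
Click 4 (4,0) count=3: revealed 1 new [(4,0)] -> total=9

Answer: ....##
....##
.#..##
......
#.....
...#..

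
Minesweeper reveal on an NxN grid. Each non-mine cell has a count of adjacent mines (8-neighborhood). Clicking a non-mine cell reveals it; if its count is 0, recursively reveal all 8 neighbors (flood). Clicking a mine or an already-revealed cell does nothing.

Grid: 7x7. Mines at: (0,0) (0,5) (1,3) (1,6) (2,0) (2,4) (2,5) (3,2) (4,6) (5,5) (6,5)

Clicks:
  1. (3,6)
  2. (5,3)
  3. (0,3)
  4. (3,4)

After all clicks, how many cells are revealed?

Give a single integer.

Answer: 20

Derivation:
Click 1 (3,6) count=2: revealed 1 new [(3,6)] -> total=1
Click 2 (5,3) count=0: revealed 17 new [(3,0) (3,1) (4,0) (4,1) (4,2) (4,3) (4,4) (5,0) (5,1) (5,2) (5,3) (5,4) (6,0) (6,1) (6,2) (6,3) (6,4)] -> total=18
Click 3 (0,3) count=1: revealed 1 new [(0,3)] -> total=19
Click 4 (3,4) count=2: revealed 1 new [(3,4)] -> total=20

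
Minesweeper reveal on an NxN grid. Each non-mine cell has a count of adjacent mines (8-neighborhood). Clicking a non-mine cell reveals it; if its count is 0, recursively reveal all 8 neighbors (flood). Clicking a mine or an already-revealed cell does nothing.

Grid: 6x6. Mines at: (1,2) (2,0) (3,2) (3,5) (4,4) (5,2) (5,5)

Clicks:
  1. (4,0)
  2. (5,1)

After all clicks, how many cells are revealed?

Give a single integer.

Answer: 6

Derivation:
Click 1 (4,0) count=0: revealed 6 new [(3,0) (3,1) (4,0) (4,1) (5,0) (5,1)] -> total=6
Click 2 (5,1) count=1: revealed 0 new [(none)] -> total=6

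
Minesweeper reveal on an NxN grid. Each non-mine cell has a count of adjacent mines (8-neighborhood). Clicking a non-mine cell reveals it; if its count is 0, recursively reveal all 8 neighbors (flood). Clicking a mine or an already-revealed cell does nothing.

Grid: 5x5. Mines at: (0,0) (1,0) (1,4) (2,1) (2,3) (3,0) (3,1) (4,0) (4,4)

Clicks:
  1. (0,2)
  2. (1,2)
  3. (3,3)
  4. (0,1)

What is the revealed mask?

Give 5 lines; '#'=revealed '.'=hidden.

Answer: .###.
.###.
.....
...#.
.....

Derivation:
Click 1 (0,2) count=0: revealed 6 new [(0,1) (0,2) (0,3) (1,1) (1,2) (1,3)] -> total=6
Click 2 (1,2) count=2: revealed 0 new [(none)] -> total=6
Click 3 (3,3) count=2: revealed 1 new [(3,3)] -> total=7
Click 4 (0,1) count=2: revealed 0 new [(none)] -> total=7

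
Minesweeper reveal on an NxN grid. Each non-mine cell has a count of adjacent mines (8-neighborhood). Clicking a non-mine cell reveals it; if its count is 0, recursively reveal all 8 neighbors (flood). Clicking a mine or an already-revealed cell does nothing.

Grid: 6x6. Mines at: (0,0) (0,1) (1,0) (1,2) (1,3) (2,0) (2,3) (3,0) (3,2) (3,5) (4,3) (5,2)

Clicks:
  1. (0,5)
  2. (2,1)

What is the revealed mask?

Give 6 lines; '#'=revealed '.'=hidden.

Click 1 (0,5) count=0: revealed 6 new [(0,4) (0,5) (1,4) (1,5) (2,4) (2,5)] -> total=6
Click 2 (2,1) count=5: revealed 1 new [(2,1)] -> total=7

Answer: ....##
....##
.#..##
......
......
......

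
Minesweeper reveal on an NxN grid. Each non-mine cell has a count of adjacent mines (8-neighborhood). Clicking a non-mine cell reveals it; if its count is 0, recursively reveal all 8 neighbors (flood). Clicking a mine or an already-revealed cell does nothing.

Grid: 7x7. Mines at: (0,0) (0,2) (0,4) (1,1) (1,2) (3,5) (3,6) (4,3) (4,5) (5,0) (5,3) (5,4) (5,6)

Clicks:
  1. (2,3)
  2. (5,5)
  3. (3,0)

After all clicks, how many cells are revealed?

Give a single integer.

Answer: 11

Derivation:
Click 1 (2,3) count=1: revealed 1 new [(2,3)] -> total=1
Click 2 (5,5) count=3: revealed 1 new [(5,5)] -> total=2
Click 3 (3,0) count=0: revealed 9 new [(2,0) (2,1) (2,2) (3,0) (3,1) (3,2) (4,0) (4,1) (4,2)] -> total=11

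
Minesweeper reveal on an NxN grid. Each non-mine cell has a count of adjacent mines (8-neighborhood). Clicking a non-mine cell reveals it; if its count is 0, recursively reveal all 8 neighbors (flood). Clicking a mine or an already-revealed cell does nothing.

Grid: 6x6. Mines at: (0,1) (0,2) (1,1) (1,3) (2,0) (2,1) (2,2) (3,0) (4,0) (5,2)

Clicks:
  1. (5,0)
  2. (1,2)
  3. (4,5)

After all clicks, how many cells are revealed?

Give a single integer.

Answer: 18

Derivation:
Click 1 (5,0) count=1: revealed 1 new [(5,0)] -> total=1
Click 2 (1,2) count=6: revealed 1 new [(1,2)] -> total=2
Click 3 (4,5) count=0: revealed 16 new [(0,4) (0,5) (1,4) (1,5) (2,3) (2,4) (2,5) (3,3) (3,4) (3,5) (4,3) (4,4) (4,5) (5,3) (5,4) (5,5)] -> total=18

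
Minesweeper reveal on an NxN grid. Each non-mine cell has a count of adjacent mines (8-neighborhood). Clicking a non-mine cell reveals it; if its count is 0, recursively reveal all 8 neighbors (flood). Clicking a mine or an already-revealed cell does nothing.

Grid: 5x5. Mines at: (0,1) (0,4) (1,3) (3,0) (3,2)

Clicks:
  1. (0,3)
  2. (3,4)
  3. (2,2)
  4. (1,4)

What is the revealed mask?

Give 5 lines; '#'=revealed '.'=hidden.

Answer: ...#.
....#
..###
...##
...##

Derivation:
Click 1 (0,3) count=2: revealed 1 new [(0,3)] -> total=1
Click 2 (3,4) count=0: revealed 6 new [(2,3) (2,4) (3,3) (3,4) (4,3) (4,4)] -> total=7
Click 3 (2,2) count=2: revealed 1 new [(2,2)] -> total=8
Click 4 (1,4) count=2: revealed 1 new [(1,4)] -> total=9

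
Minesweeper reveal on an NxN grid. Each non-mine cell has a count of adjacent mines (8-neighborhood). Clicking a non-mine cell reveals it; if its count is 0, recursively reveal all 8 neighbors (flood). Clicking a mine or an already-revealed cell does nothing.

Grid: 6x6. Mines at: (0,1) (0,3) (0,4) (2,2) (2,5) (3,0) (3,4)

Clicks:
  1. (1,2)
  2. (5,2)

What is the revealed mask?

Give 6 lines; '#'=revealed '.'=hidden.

Answer: ......
..#...
......
.###..
######
######

Derivation:
Click 1 (1,2) count=3: revealed 1 new [(1,2)] -> total=1
Click 2 (5,2) count=0: revealed 15 new [(3,1) (3,2) (3,3) (4,0) (4,1) (4,2) (4,3) (4,4) (4,5) (5,0) (5,1) (5,2) (5,3) (5,4) (5,5)] -> total=16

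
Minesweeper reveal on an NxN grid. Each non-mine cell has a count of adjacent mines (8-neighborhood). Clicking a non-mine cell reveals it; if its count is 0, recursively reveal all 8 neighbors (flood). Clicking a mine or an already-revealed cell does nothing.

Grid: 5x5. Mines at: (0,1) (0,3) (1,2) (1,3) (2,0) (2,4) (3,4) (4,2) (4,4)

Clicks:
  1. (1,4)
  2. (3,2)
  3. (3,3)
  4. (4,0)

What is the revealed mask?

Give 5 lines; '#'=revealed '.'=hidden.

Answer: .....
....#
.....
####.
##...

Derivation:
Click 1 (1,4) count=3: revealed 1 new [(1,4)] -> total=1
Click 2 (3,2) count=1: revealed 1 new [(3,2)] -> total=2
Click 3 (3,3) count=4: revealed 1 new [(3,3)] -> total=3
Click 4 (4,0) count=0: revealed 4 new [(3,0) (3,1) (4,0) (4,1)] -> total=7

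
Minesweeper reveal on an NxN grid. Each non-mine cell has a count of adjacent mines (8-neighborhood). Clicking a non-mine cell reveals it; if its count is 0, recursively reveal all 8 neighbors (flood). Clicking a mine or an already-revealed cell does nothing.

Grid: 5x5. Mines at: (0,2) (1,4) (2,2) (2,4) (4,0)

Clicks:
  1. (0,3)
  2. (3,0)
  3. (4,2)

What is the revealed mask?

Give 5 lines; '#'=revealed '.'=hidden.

Answer: ...#.
.....
.....
#####
.####

Derivation:
Click 1 (0,3) count=2: revealed 1 new [(0,3)] -> total=1
Click 2 (3,0) count=1: revealed 1 new [(3,0)] -> total=2
Click 3 (4,2) count=0: revealed 8 new [(3,1) (3,2) (3,3) (3,4) (4,1) (4,2) (4,3) (4,4)] -> total=10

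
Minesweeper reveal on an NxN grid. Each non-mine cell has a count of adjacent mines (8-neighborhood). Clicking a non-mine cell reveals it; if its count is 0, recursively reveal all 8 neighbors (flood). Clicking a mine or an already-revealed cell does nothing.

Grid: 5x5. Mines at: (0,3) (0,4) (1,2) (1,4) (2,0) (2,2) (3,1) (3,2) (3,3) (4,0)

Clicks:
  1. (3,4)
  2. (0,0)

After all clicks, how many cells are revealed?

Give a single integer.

Click 1 (3,4) count=1: revealed 1 new [(3,4)] -> total=1
Click 2 (0,0) count=0: revealed 4 new [(0,0) (0,1) (1,0) (1,1)] -> total=5

Answer: 5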